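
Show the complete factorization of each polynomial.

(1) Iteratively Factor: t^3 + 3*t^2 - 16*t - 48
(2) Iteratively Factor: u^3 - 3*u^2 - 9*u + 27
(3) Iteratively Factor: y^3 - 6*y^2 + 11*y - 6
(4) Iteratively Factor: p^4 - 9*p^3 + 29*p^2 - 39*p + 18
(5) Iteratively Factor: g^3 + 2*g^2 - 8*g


(1) = (t - 4)*(t^2 + 7*t + 12) = (t - 4)*(t + 3)*(t + 4)
(2) = (u - 3)*(u^2 - 9) = (u - 3)*(u + 3)*(u - 3)
(3) = (y - 3)*(y^2 - 3*y + 2) = (y - 3)*(y - 2)*(y - 1)
(4) = (p - 2)*(p^3 - 7*p^2 + 15*p - 9) = (p - 3)*(p - 2)*(p^2 - 4*p + 3) = (p - 3)*(p - 2)*(p - 1)*(p - 3)
(5) = (g - 2)*(g^2 + 4*g) = (g - 2)*(g + 4)*(g)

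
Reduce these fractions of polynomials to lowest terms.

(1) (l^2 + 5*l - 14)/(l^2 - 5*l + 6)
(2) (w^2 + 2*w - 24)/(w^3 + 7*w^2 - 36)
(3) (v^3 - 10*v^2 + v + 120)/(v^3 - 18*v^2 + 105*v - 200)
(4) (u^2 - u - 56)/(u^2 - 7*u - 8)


(1) = (l + 7)/(l - 3)
(2) = (w - 4)/(w^2 + w - 6)
(3) = (v + 3)/(v - 5)
(4) = (u + 7)/(u + 1)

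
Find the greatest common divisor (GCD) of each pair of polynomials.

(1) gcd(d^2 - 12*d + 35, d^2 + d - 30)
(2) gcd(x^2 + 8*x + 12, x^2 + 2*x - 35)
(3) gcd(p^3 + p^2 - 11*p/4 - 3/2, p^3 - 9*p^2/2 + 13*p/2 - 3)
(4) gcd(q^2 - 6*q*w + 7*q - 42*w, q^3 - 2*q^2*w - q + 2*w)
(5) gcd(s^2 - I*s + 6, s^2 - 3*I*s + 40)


(1) = gcd((d - 7)*(d - 5), (d - 5)*(d + 6)) = d - 5
(2) = 1
(3) = p - 3/2
(4) = 1
(5) = 1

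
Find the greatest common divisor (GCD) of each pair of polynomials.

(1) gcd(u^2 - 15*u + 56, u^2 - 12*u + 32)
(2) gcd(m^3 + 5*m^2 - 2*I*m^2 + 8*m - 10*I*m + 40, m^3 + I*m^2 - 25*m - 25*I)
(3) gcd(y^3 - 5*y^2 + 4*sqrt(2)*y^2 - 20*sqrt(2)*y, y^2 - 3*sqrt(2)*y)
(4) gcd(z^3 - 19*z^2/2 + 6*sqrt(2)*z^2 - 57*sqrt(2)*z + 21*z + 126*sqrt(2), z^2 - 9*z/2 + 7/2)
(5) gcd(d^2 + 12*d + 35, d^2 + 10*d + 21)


(1) = u - 8
(2) = gcd((m + 5)*(m - 4*I)*(m + 2*I), (m - 5)*(m + 5)*(m + I)) = m + 5
(3) = gcd(y*(y - 5)*(y + 4*sqrt(2)), y*(y - 3*sqrt(2))) = y
(4) = gcd((z - 6)*(z - 7/2)*(z + 6*sqrt(2)), (z - 7/2)*(z - 1)) = z - 7/2
(5) = gcd((d + 5)*(d + 7), (d + 3)*(d + 7)) = d + 7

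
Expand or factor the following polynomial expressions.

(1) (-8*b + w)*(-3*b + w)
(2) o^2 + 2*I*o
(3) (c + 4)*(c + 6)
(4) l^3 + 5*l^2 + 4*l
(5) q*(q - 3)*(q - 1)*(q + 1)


(1) = 24*b^2 - 11*b*w + w^2
(2) = o*(o + 2*I)
(3) = c^2 + 10*c + 24
(4) = l*(l + 1)*(l + 4)
(5) = q^4 - 3*q^3 - q^2 + 3*q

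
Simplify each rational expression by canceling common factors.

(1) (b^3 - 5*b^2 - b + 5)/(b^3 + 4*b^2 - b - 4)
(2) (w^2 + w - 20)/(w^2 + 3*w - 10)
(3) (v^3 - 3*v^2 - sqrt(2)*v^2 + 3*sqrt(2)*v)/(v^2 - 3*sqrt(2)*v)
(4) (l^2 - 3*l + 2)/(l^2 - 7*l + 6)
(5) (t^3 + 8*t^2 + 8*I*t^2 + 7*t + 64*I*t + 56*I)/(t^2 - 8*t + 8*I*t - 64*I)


(1) = (b - 5)/(b + 4)
(2) = (w - 4)/(w - 2)
(3) = (v^2 + v*(-3 - sqrt(2)) + 3*sqrt(2))/(v - 3*sqrt(2))
(4) = (l - 2)/(l - 6)
(5) = (t^2 + 8*t + 7)/(t - 8)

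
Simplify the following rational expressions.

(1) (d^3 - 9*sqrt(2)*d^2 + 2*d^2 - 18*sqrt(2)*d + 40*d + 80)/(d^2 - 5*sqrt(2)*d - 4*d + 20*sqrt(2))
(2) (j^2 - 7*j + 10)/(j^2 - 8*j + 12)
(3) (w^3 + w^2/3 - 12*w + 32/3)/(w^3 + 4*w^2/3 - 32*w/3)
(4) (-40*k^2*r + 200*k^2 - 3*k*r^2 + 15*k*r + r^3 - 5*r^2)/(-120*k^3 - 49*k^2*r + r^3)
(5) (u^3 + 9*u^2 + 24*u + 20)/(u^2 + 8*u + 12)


(1) = (d^2 + d*(2 - 4*sqrt(2)) - 8*sqrt(2))/(d - 4)
(2) = (j - 5)/(j - 6)
(3) = (w - 1)/w
(4) = (r - 5)/(3*k + r)
(5) = (u^2 + 7*u + 10)/(u + 6)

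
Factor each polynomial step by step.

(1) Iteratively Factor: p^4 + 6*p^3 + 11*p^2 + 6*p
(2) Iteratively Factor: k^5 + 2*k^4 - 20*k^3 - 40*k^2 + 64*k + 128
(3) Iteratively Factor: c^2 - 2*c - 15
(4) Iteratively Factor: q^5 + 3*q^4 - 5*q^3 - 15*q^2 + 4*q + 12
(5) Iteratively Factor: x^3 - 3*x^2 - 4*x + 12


(1) = (p + 3)*(p^3 + 3*p^2 + 2*p) = (p + 1)*(p + 3)*(p^2 + 2*p) = (p + 1)*(p + 2)*(p + 3)*(p)
(2) = (k + 2)*(k^4 - 20*k^2 + 64) = (k + 2)^2*(k^3 - 2*k^2 - 16*k + 32) = (k - 2)*(k + 2)^2*(k^2 - 16) = (k - 2)*(k + 2)^2*(k + 4)*(k - 4)
(3) = (c - 5)*(c + 3)
(4) = (q - 1)*(q^4 + 4*q^3 - q^2 - 16*q - 12) = (q - 1)*(q + 2)*(q^3 + 2*q^2 - 5*q - 6) = (q - 1)*(q + 2)*(q + 3)*(q^2 - q - 2) = (q - 2)*(q - 1)*(q + 2)*(q + 3)*(q + 1)
(5) = (x + 2)*(x^2 - 5*x + 6) = (x - 2)*(x + 2)*(x - 3)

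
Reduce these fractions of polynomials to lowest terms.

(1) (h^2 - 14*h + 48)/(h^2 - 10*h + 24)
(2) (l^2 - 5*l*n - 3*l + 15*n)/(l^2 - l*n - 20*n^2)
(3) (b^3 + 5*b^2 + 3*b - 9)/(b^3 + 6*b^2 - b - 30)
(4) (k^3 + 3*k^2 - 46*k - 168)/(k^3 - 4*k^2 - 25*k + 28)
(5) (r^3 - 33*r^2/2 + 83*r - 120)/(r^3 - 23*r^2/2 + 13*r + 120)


(1) = (h - 8)/(h - 4)
(2) = (l - 3)/(l + 4*n)
(3) = (b^2 + 2*b - 3)/(b^2 + 3*b - 10)
(4) = (k + 6)/(k - 1)
(5) = (2*r - 5)/(2*r + 5)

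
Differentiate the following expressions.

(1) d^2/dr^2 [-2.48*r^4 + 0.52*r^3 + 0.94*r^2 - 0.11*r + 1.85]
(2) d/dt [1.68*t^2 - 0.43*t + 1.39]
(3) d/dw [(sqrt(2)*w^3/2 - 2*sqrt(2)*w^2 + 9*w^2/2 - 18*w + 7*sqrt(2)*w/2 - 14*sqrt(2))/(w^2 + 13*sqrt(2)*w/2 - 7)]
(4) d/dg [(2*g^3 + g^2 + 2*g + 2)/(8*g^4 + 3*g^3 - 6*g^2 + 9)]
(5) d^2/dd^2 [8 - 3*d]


(1) = -29.76*r^2 + 3.12*r + 1.88
(2) = 3.36*t - 0.43
(3) = (2*sqrt(2)*w^4 + 52*w^3 - 32*w^2 + 61*sqrt(2)*w^2 - 252*w + 224*sqrt(2)*w - 98*sqrt(2) + 1232)/(2*(2*w^4 + 26*sqrt(2)*w^3 + 141*w^2 - 182*sqrt(2)*w + 98))
(4) = (-16*g^6 - 16*g^5 - 63*g^4 - 76*g^3 + 48*g^2 + 42*g + 18)/(64*g^8 + 48*g^7 - 87*g^6 - 36*g^5 + 180*g^4 + 54*g^3 - 108*g^2 + 81)
(5) = 0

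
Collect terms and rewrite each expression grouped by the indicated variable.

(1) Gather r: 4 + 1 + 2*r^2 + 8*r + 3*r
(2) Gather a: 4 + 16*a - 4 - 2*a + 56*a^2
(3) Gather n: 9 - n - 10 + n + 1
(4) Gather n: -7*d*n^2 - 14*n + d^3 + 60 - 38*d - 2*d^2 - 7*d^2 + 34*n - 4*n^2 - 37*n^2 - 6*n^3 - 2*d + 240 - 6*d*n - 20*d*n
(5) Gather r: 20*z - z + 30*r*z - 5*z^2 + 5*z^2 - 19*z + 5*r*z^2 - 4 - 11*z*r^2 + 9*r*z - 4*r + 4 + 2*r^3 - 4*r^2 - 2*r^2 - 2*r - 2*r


(1) = 2*r^2 + 11*r + 5
(2) = 56*a^2 + 14*a
(3) = 0
(4) = d^3 - 9*d^2 - 40*d - 6*n^3 + n^2*(-7*d - 41) + n*(20 - 26*d) + 300
(5) = 2*r^3 + r^2*(-11*z - 6) + r*(5*z^2 + 39*z - 8)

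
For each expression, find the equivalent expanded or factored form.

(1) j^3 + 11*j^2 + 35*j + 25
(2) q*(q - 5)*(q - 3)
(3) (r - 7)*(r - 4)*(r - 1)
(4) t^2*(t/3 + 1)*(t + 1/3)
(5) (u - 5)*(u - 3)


(1) = (j + 1)*(j + 5)^2
(2) = q^3 - 8*q^2 + 15*q
(3) = r^3 - 12*r^2 + 39*r - 28
(4) = t^4/3 + 10*t^3/9 + t^2/3
(5) = u^2 - 8*u + 15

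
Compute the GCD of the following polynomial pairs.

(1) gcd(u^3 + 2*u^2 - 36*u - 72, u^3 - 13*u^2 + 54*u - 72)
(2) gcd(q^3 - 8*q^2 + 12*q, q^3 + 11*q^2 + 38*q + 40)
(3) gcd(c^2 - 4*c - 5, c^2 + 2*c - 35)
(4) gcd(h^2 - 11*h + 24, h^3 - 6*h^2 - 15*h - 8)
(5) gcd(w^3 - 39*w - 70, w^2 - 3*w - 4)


(1) = gcd((u - 6)*(u + 2)*(u + 6), (u - 6)*(u - 4)*(u - 3)) = u - 6
(2) = gcd(q*(q - 6)*(q - 2), (q + 2)*(q + 4)*(q + 5)) = 1
(3) = c - 5
(4) = gcd((h - 8)*(h - 3), (h - 8)*(h + 1)^2) = h - 8
(5) = gcd((w - 7)*(w + 2)*(w + 5), (w - 4)*(w + 1)) = 1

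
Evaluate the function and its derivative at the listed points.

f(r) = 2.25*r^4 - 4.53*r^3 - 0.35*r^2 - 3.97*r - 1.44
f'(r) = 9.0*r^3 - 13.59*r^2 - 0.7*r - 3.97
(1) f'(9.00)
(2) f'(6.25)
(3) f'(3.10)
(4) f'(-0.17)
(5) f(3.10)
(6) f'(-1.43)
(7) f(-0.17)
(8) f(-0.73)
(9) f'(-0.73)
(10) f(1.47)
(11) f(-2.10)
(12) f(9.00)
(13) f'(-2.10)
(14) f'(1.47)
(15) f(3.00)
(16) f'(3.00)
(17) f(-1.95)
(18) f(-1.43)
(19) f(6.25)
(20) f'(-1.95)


(1) = 5449.94
(2) = 1658.06
(3) = 131.38
(4) = -4.29
(5) = 55.73
(6) = -57.08
(7) = -0.75
(8) = 3.67
(9) = -14.20
(10) = -11.92
(11) = 91.06
(12) = 11394.36
(13) = -145.78
(14) = -5.78
(15) = 43.44
(16) = 114.62
(17) = 71.09
(18) = 26.18
(19) = 2287.35
(20) = -121.01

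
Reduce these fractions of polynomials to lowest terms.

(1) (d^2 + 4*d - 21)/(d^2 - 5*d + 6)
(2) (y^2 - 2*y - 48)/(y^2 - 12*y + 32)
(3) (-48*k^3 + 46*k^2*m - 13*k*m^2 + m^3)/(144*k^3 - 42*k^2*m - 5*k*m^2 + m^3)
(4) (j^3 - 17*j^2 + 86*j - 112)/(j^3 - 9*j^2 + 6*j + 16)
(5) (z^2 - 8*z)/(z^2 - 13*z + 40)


(1) = (d + 7)/(d - 2)
(2) = (y + 6)/(y - 4)
(3) = (-2*k + m)/(6*k + m)
(4) = (j - 7)/(j + 1)
(5) = z/(z - 5)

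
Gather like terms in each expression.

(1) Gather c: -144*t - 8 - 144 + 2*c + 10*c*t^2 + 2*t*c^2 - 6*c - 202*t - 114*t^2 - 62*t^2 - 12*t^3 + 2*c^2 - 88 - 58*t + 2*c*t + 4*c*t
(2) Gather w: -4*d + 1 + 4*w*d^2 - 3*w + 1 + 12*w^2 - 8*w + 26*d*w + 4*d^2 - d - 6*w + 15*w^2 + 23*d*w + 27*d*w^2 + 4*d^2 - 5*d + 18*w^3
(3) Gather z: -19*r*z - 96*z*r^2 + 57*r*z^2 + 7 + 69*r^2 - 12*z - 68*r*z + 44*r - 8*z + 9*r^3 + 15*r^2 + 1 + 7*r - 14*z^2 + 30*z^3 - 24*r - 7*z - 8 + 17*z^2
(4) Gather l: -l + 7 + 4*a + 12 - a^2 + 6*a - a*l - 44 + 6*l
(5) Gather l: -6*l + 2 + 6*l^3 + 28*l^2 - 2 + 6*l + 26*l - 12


(1) = c^2*(2*t + 2) + c*(10*t^2 + 6*t - 4) - 12*t^3 - 176*t^2 - 404*t - 240
(2) = 8*d^2 - 10*d + 18*w^3 + w^2*(27*d + 27) + w*(4*d^2 + 49*d - 17) + 2
(3) = 9*r^3 + 84*r^2 + 27*r + 30*z^3 + z^2*(57*r + 3) + z*(-96*r^2 - 87*r - 27)
(4) = -a^2 + 10*a + l*(5 - a) - 25
(5) = 6*l^3 + 28*l^2 + 26*l - 12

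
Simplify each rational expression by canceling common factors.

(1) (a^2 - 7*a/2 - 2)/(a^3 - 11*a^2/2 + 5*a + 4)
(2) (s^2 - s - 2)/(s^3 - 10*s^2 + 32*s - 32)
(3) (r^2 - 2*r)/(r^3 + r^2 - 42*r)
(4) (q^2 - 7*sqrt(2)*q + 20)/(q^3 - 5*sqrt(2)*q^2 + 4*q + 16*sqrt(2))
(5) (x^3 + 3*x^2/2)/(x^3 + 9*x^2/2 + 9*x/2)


(1) = 1/(a - 2)
(2) = (s + 1)/(s^2 - 8*s + 16)
(3) = (r - 2)/(r^2 + r - 42)
(4) = (q - 5*sqrt(2))/(q^2 - 3*sqrt(2)*q - 8)
(5) = x/(x + 3)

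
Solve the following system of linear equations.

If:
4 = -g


Then:
g = -4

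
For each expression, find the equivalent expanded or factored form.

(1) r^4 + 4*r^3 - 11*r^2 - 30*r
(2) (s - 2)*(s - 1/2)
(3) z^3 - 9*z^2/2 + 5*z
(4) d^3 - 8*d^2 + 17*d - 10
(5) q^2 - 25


(1) = r*(r - 3)*(r + 2)*(r + 5)
(2) = s^2 - 5*s/2 + 1
(3) = z*(z - 5/2)*(z - 2)
(4) = (d - 5)*(d - 2)*(d - 1)
(5) = (q - 5)*(q + 5)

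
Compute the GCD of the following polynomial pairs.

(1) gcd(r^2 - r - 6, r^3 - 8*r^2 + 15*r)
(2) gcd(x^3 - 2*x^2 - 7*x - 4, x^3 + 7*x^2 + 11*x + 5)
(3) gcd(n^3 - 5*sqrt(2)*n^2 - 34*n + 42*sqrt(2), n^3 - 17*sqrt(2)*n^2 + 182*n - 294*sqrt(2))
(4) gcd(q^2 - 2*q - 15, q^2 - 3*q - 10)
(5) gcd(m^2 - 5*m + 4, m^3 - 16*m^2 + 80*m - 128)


(1) = gcd((r - 3)*(r + 2), r*(r - 5)*(r - 3)) = r - 3
(2) = gcd((x - 4)*(x + 1)^2, (x + 1)^2*(x + 5)) = x^2 + 2*x + 1
(3) = n - 7*sqrt(2)
(4) = q - 5
(5) = m - 4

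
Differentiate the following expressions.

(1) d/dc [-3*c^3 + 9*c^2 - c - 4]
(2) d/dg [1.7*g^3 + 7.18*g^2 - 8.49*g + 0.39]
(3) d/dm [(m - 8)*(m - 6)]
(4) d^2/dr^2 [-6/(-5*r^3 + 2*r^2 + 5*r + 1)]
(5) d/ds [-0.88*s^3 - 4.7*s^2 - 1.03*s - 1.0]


(1) = -9*c^2 + 18*c - 1
(2) = 5.1*g^2 + 14.36*g - 8.49
(3) = 2*m - 14
(4) = 12*((2 - 15*r)*(-5*r^3 + 2*r^2 + 5*r + 1) - (-15*r^2 + 4*r + 5)^2)/(-5*r^3 + 2*r^2 + 5*r + 1)^3
(5) = -2.64*s^2 - 9.4*s - 1.03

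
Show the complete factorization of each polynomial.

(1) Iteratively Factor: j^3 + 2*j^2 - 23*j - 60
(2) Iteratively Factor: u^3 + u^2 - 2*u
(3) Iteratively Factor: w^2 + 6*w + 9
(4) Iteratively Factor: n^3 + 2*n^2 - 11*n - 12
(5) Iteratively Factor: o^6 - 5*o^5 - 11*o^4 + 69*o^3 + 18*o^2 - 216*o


(1) = (j + 4)*(j^2 - 2*j - 15) = (j + 3)*(j + 4)*(j - 5)
(2) = (u + 2)*(u^2 - u) = (u - 1)*(u + 2)*(u)
(3) = (w + 3)*(w + 3)
(4) = (n + 4)*(n^2 - 2*n - 3) = (n - 3)*(n + 4)*(n + 1)
(5) = (o - 3)*(o^5 - 2*o^4 - 17*o^3 + 18*o^2 + 72*o) = (o - 3)*(o + 3)*(o^4 - 5*o^3 - 2*o^2 + 24*o) = (o - 3)^2*(o + 3)*(o^3 - 2*o^2 - 8*o) = (o - 4)*(o - 3)^2*(o + 3)*(o^2 + 2*o) = o*(o - 4)*(o - 3)^2*(o + 3)*(o + 2)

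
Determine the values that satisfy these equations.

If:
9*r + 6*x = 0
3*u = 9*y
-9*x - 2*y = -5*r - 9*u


Then:
r = -50*y/37
u = 3*y
x = 75*y/37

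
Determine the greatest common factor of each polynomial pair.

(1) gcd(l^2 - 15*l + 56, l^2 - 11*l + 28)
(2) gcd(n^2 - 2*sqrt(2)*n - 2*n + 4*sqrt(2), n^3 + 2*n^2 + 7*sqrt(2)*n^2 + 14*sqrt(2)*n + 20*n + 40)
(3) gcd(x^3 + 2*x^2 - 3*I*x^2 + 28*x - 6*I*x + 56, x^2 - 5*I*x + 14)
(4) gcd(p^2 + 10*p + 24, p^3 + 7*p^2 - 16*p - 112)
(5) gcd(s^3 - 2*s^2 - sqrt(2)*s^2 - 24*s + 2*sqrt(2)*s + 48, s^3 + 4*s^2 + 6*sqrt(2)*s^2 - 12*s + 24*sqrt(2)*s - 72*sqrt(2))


(1) = gcd((l - 8)*(l - 7), (l - 7)*(l - 4)) = l - 7
(2) = 1
(3) = gcd((x + 2)*(x - 7*I)*(x + 4*I), (x - 7*I)*(x + 2*I)) = x - 7*I
(4) = gcd((p + 4)*(p + 6), (p - 4)*(p + 4)*(p + 7)) = p + 4
(5) = s - 2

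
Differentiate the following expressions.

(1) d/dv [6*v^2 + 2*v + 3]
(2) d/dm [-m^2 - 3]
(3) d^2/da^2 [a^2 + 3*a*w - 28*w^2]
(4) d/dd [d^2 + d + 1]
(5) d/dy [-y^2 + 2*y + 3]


(1) = 12*v + 2
(2) = -2*m
(3) = 2
(4) = 2*d + 1
(5) = 2 - 2*y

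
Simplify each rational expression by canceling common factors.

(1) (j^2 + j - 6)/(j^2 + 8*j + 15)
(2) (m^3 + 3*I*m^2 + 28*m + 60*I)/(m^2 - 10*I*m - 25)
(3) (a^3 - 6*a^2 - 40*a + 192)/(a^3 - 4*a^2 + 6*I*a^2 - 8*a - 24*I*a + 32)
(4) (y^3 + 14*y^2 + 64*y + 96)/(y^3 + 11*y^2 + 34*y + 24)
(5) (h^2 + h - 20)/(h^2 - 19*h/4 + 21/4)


(1) = (j - 2)/(j + 5)
(2) = (m^2 + 8*I*m - 12)/(m - 5*I)
(3) = (a^2 - 2*a - 48)/(a^2 + 6*I*a - 8)
(4) = (y + 4)/(y + 1)
(5) = (4*h^2 + 4*h - 80)/(4*h^2 - 19*h + 21)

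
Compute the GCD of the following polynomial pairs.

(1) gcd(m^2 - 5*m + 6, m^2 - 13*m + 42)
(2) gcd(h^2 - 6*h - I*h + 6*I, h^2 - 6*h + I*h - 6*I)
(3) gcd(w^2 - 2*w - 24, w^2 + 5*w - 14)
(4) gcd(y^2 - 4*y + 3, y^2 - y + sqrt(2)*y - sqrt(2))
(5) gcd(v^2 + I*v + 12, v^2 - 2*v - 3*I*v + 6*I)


(1) = gcd((m - 3)*(m - 2), (m - 7)*(m - 6)) = 1
(2) = h - 6
(3) = gcd((w - 6)*(w + 4), (w - 2)*(w + 7)) = 1
(4) = y - 1
(5) = gcd((v - 3*I)*(v + 4*I), (v - 2)*(v - 3*I)) = v - 3*I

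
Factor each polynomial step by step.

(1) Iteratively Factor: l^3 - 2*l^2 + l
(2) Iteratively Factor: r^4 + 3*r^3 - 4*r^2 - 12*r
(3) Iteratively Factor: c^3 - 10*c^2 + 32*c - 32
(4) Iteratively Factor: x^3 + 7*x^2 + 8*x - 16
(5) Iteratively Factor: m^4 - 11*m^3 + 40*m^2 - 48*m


(1) = (l)*(l^2 - 2*l + 1) = l*(l - 1)*(l - 1)
(2) = (r + 3)*(r^3 - 4*r) = (r + 2)*(r + 3)*(r^2 - 2*r) = r*(r + 2)*(r + 3)*(r - 2)
(3) = (c - 4)*(c^2 - 6*c + 8) = (c - 4)*(c - 2)*(c - 4)
(4) = (x + 4)*(x^2 + 3*x - 4) = (x + 4)^2*(x - 1)
(5) = (m - 4)*(m^3 - 7*m^2 + 12*m) = (m - 4)*(m - 3)*(m^2 - 4*m) = (m - 4)^2*(m - 3)*(m)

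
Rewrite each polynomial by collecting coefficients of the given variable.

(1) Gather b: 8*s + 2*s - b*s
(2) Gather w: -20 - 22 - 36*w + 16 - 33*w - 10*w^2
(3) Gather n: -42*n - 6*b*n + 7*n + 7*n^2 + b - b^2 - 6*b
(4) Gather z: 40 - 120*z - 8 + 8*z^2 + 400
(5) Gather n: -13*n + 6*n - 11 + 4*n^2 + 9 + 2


(1) = -b*s + 10*s
(2) = -10*w^2 - 69*w - 26
(3) = -b^2 - 5*b + 7*n^2 + n*(-6*b - 35)
(4) = 8*z^2 - 120*z + 432
(5) = 4*n^2 - 7*n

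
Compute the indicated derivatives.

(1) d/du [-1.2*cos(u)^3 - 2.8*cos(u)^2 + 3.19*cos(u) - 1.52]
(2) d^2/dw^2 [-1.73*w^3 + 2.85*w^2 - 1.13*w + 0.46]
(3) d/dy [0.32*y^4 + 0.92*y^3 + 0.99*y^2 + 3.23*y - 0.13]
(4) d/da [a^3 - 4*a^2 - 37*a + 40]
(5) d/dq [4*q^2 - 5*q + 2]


(1) = (3.6*cos(u)^2 + 5.6*cos(u) - 3.19)*sin(u)
(2) = 5.7 - 10.38*w
(3) = 1.28*y^3 + 2.76*y^2 + 1.98*y + 3.23
(4) = 3*a^2 - 8*a - 37
(5) = 8*q - 5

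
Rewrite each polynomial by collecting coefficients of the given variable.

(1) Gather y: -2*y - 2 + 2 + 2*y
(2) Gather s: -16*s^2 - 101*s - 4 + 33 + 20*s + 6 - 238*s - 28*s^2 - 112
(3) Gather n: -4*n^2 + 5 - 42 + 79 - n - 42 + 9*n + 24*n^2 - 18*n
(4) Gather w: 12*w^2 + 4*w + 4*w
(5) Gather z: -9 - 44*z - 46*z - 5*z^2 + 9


(1) = 0
(2) = -44*s^2 - 319*s - 77
(3) = 20*n^2 - 10*n
(4) = 12*w^2 + 8*w
(5) = -5*z^2 - 90*z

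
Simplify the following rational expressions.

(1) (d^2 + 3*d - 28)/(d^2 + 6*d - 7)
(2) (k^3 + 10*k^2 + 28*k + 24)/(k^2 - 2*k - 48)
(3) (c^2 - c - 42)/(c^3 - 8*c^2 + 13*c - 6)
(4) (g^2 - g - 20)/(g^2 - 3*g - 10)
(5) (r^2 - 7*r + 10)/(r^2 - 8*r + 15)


(1) = (d - 4)/(d - 1)
(2) = (k^2 + 4*k + 4)/(k - 8)
(3) = (c^2 - c - 42)/(c^3 - 8*c^2 + 13*c - 6)
(4) = (g + 4)/(g + 2)
(5) = (r - 2)/(r - 3)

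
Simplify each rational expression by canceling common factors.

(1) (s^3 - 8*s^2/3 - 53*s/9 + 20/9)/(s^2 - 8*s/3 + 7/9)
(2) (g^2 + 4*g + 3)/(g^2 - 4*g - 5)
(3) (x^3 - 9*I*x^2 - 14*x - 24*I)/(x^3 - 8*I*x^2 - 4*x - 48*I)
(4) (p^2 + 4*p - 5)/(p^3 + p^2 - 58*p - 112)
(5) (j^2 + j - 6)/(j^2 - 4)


(1) = (3*s^2 - 7*s - 20)/(3*s - 7)
(2) = (g + 3)/(g - 5)
(3) = (x + I)/(x + 2*I)
(4) = (p^2 + 4*p - 5)/(p^3 + p^2 - 58*p - 112)
(5) = (j + 3)/(j + 2)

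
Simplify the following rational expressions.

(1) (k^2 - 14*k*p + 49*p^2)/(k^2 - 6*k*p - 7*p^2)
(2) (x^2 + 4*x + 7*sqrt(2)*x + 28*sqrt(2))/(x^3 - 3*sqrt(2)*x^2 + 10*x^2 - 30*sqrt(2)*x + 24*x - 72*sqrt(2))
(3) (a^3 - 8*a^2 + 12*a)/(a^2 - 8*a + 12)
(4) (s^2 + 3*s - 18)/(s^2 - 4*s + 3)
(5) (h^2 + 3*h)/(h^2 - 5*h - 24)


(1) = (k - 7*p)/(k + p)
(2) = (x + 7*sqrt(2))/(x^2 + x*(6 - 3*sqrt(2)) - 18*sqrt(2))
(3) = a
(4) = (s + 6)/(s - 1)
(5) = h/(h - 8)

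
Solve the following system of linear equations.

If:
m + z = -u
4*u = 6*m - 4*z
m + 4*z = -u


Then:
m = 0
u = 0
z = 0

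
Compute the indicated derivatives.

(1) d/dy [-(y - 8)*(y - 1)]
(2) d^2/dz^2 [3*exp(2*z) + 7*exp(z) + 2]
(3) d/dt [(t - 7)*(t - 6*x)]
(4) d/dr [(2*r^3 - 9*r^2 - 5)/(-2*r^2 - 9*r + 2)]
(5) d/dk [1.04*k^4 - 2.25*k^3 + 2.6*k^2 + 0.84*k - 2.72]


(1) = 9 - 2*y
(2) = (12*exp(z) + 7)*exp(z)
(3) = 2*t - 6*x - 7
(4) = (-4*r^4 - 36*r^3 + 93*r^2 - 56*r - 45)/(4*r^4 + 36*r^3 + 73*r^2 - 36*r + 4)
(5) = 4.16*k^3 - 6.75*k^2 + 5.2*k + 0.84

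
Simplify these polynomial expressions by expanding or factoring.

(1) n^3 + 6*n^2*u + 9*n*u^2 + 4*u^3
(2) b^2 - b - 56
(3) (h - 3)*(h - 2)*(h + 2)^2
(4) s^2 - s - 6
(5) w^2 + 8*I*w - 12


(1) = (n + u)^2*(n + 4*u)
(2) = (b - 8)*(b + 7)
(3) = h^4 - h^3 - 10*h^2 + 4*h + 24
(4) = (s - 3)*(s + 2)
(5) = (w + 2*I)*(w + 6*I)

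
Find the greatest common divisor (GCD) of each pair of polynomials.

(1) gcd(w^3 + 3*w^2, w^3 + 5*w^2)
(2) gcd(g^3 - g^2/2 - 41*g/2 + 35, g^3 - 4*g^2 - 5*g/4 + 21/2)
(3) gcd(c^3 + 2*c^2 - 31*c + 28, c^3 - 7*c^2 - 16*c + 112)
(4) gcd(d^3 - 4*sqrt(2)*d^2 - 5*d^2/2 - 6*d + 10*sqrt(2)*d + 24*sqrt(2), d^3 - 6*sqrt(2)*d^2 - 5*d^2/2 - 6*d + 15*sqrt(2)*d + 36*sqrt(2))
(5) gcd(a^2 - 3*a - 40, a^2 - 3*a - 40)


(1) = gcd(w^2*(w + 3), w^2*(w + 5)) = w^2
(2) = gcd((g - 7/2)*(g - 2)*(g + 5), (g - 7/2)*(g - 2)*(g + 3/2)) = g^2 - 11*g/2 + 7
(3) = c - 4
(4) = d^2 - 5*d/2 - 6
(5) = gcd((a - 8)*(a + 5), (a - 8)*(a + 5)) = a^2 - 3*a - 40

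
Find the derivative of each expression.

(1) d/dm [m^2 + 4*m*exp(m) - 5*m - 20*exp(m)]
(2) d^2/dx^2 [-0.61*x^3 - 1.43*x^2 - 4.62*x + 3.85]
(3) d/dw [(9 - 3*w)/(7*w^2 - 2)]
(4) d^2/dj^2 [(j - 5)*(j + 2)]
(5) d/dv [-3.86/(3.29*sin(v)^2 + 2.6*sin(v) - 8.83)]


(1) = 4*m*exp(m) + 2*m - 16*exp(m) - 5
(2) = -3.66*x - 2.86
(3) = 3*(-7*w^2 + 14*w*(w - 3) + 2)/(7*w^2 - 2)^2
(4) = 2
(5) = (25.3988*sin(v) + 10.036)*cos(v)/(3.29*sin(v)^2 + 2.6*sin(v) - 8.83)^2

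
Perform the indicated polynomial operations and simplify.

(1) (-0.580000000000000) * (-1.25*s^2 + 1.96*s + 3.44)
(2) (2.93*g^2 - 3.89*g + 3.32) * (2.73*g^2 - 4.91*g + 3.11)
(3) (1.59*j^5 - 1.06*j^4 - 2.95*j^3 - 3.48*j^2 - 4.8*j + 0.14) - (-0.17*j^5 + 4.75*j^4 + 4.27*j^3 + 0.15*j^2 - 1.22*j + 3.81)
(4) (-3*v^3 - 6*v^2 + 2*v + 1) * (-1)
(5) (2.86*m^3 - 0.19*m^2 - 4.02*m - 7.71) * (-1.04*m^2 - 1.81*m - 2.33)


(1) = 0.725*s^2 - 1.1368*s - 1.9952
(2) = 7.9989*g^4 - 25.006*g^3 + 37.2758*g^2 - 28.3991*g + 10.3252
(3) = 1.76*j^5 - 5.81*j^4 - 7.22*j^3 - 3.63*j^2 - 3.58*j - 3.67
(4) = 3*v^3 + 6*v^2 - 2*v - 1
(5) = -2.9744*m^5 - 4.979*m^4 - 2.1391*m^3 + 15.7373*m^2 + 23.3217*m + 17.9643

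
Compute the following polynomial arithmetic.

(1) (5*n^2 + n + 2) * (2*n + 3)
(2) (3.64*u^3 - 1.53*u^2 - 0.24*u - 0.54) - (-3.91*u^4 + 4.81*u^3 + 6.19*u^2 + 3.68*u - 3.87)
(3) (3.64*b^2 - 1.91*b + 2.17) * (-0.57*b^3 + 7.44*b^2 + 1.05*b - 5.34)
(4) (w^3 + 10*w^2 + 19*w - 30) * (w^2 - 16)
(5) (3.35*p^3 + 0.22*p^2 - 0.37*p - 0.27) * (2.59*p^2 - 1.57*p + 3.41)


(1) = 10*n^3 + 17*n^2 + 7*n + 6
(2) = 3.91*u^4 - 1.17*u^3 - 7.72*u^2 - 3.92*u + 3.33
(3) = -2.0748*b^5 + 28.1703*b^4 - 11.6253*b^3 - 5.2983*b^2 + 12.4779*b - 11.5878
(4) = w^5 + 10*w^4 + 3*w^3 - 190*w^2 - 304*w + 480
(5) = 8.6765*p^5 - 4.6897*p^4 + 10.1198*p^3 + 0.6318*p^2 - 0.8378*p - 0.9207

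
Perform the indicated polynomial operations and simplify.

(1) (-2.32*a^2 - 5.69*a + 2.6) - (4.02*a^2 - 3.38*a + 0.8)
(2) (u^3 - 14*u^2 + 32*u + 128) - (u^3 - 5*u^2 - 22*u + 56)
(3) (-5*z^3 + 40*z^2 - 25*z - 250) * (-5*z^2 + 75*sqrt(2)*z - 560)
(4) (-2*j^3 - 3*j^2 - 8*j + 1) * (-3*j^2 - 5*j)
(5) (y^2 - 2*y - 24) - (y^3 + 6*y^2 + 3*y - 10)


(1) = -6.34*a^2 - 2.31*a + 1.8
(2) = -9*u^2 + 54*u + 72
(3) = 25*z^5 - 375*sqrt(2)*z^4 - 200*z^4 + 2925*z^3 + 3000*sqrt(2)*z^3 - 21150*z^2 - 1875*sqrt(2)*z^2 - 18750*sqrt(2)*z + 14000*z + 140000
(4) = 6*j^5 + 19*j^4 + 39*j^3 + 37*j^2 - 5*j
(5) = -y^3 - 5*y^2 - 5*y - 14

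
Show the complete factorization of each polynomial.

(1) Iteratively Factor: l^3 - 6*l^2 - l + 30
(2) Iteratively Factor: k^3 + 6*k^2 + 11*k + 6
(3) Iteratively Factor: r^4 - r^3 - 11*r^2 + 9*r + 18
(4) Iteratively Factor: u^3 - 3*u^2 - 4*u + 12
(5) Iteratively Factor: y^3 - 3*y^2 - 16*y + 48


(1) = (l - 3)*(l^2 - 3*l - 10) = (l - 5)*(l - 3)*(l + 2)
(2) = (k + 2)*(k^2 + 4*k + 3) = (k + 2)*(k + 3)*(k + 1)
(3) = (r + 3)*(r^3 - 4*r^2 + r + 6) = (r - 2)*(r + 3)*(r^2 - 2*r - 3) = (r - 3)*(r - 2)*(r + 3)*(r + 1)
(4) = (u - 2)*(u^2 - u - 6) = (u - 3)*(u - 2)*(u + 2)
(5) = (y + 4)*(y^2 - 7*y + 12) = (y - 4)*(y + 4)*(y - 3)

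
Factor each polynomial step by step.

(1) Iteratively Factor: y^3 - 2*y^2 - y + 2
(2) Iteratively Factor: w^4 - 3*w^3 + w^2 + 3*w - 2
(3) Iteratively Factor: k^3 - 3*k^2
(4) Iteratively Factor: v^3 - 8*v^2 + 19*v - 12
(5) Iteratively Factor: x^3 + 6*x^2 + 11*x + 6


(1) = (y - 1)*(y^2 - y - 2) = (y - 2)*(y - 1)*(y + 1)
(2) = (w - 1)*(w^3 - 2*w^2 - w + 2) = (w - 2)*(w - 1)*(w^2 - 1) = (w - 2)*(w - 1)*(w + 1)*(w - 1)
(3) = (k)*(k^2 - 3*k) = k^2*(k - 3)
(4) = (v - 4)*(v^2 - 4*v + 3) = (v - 4)*(v - 3)*(v - 1)
(5) = (x + 3)*(x^2 + 3*x + 2) = (x + 2)*(x + 3)*(x + 1)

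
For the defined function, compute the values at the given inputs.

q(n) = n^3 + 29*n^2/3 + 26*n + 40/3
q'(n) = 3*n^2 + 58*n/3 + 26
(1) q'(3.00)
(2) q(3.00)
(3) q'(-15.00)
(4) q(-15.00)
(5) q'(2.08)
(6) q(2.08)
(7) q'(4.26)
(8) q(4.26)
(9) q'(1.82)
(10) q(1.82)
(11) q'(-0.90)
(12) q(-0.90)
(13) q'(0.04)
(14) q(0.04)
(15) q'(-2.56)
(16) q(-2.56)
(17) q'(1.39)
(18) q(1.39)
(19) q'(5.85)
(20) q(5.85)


(1) = 111.00
(2) = 205.33
(3) = 411.00
(4) = -1576.67
(5) = 79.19
(6) = 118.23
(7) = 162.80
(8) = 376.83
(9) = 71.12
(10) = 98.70
(11) = 11.03
(12) = -2.97
(13) = 26.78
(14) = 14.39
(15) = -3.83
(16) = -6.65
(17) = 58.67
(18) = 70.84
(19) = 241.77
(20) = 696.45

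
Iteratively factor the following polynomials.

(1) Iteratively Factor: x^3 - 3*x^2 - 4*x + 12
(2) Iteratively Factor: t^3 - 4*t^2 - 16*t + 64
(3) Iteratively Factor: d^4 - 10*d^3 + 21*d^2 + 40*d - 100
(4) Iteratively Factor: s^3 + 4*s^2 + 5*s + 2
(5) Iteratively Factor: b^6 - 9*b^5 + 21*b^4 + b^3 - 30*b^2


(1) = (x - 2)*(x^2 - x - 6) = (x - 3)*(x - 2)*(x + 2)
(2) = (t + 4)*(t^2 - 8*t + 16) = (t - 4)*(t + 4)*(t - 4)
(3) = (d + 2)*(d^3 - 12*d^2 + 45*d - 50) = (d - 2)*(d + 2)*(d^2 - 10*d + 25) = (d - 5)*(d - 2)*(d + 2)*(d - 5)
(4) = (s + 1)*(s^2 + 3*s + 2) = (s + 1)*(s + 2)*(s + 1)
(5) = (b - 2)*(b^5 - 7*b^4 + 7*b^3 + 15*b^2) = b*(b - 2)*(b^4 - 7*b^3 + 7*b^2 + 15*b) = b^2*(b - 2)*(b^3 - 7*b^2 + 7*b + 15) = b^2*(b - 5)*(b - 2)*(b^2 - 2*b - 3) = b^2*(b - 5)*(b - 3)*(b - 2)*(b + 1)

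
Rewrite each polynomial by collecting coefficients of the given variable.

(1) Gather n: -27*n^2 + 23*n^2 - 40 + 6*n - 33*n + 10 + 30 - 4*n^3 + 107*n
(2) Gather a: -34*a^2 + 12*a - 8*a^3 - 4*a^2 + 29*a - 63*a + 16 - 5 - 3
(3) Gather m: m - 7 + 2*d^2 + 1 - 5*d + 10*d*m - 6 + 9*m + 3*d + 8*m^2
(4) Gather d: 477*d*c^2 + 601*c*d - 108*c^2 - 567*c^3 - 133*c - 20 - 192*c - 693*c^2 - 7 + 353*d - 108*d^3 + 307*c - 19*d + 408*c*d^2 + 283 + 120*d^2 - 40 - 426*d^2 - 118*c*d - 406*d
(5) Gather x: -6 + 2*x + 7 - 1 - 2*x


(1) = -4*n^3 - 4*n^2 + 80*n
(2) = -8*a^3 - 38*a^2 - 22*a + 8
(3) = 2*d^2 - 2*d + 8*m^2 + m*(10*d + 10) - 12
(4) = -567*c^3 - 801*c^2 - 18*c - 108*d^3 + d^2*(408*c - 306) + d*(477*c^2 + 483*c - 72) + 216
(5) = 0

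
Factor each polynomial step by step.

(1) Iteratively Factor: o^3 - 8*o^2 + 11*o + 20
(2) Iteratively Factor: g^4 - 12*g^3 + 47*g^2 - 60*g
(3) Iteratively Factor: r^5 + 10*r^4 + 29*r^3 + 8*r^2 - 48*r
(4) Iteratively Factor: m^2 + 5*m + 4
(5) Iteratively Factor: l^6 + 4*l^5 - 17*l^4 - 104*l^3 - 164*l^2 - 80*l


(1) = (o - 4)*(o^2 - 4*o - 5) = (o - 5)*(o - 4)*(o + 1)
(2) = (g)*(g^3 - 12*g^2 + 47*g - 60) = g*(g - 5)*(g^2 - 7*g + 12) = g*(g - 5)*(g - 3)*(g - 4)
(3) = (r + 3)*(r^4 + 7*r^3 + 8*r^2 - 16*r) = r*(r + 3)*(r^3 + 7*r^2 + 8*r - 16) = r*(r + 3)*(r + 4)*(r^2 + 3*r - 4) = r*(r + 3)*(r + 4)^2*(r - 1)
(4) = (m + 4)*(m + 1)
(5) = (l + 4)*(l^5 - 17*l^3 - 36*l^2 - 20*l) = (l + 2)*(l + 4)*(l^4 - 2*l^3 - 13*l^2 - 10*l) = (l - 5)*(l + 2)*(l + 4)*(l^3 + 3*l^2 + 2*l) = (l - 5)*(l + 2)^2*(l + 4)*(l^2 + l) = (l - 5)*(l + 1)*(l + 2)^2*(l + 4)*(l)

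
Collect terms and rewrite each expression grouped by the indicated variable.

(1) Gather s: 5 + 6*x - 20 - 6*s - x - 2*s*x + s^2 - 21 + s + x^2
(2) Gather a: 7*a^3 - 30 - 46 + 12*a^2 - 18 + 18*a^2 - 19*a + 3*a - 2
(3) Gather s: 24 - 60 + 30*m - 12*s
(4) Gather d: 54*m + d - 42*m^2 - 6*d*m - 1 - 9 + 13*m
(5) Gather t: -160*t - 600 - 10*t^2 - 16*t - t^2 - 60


(1) = s^2 + s*(-2*x - 5) + x^2 + 5*x - 36
(2) = 7*a^3 + 30*a^2 - 16*a - 96
(3) = 30*m - 12*s - 36
(4) = d*(1 - 6*m) - 42*m^2 + 67*m - 10
(5) = -11*t^2 - 176*t - 660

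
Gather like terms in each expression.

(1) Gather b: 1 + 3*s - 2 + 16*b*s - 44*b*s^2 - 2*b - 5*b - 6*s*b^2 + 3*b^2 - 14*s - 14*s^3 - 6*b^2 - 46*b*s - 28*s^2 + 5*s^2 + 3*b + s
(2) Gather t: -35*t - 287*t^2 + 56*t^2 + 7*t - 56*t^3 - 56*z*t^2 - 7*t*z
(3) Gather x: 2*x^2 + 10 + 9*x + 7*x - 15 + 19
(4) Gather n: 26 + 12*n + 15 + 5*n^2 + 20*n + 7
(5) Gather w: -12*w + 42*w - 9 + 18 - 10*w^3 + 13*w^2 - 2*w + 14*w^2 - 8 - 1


(1) = b^2*(-6*s - 3) + b*(-44*s^2 - 30*s - 4) - 14*s^3 - 23*s^2 - 10*s - 1
(2) = -56*t^3 + t^2*(-56*z - 231) + t*(-7*z - 28)
(3) = 2*x^2 + 16*x + 14
(4) = 5*n^2 + 32*n + 48
(5) = -10*w^3 + 27*w^2 + 28*w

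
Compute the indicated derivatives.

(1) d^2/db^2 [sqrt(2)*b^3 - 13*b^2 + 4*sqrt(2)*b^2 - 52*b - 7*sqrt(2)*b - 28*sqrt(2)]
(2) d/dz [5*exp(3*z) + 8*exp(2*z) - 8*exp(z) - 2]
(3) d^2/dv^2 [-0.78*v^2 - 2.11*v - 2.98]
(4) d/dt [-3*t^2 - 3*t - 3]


(1) = 6*sqrt(2)*b - 26 + 8*sqrt(2)
(2) = (15*exp(2*z) + 16*exp(z) - 8)*exp(z)
(3) = -1.56000000000000
(4) = -6*t - 3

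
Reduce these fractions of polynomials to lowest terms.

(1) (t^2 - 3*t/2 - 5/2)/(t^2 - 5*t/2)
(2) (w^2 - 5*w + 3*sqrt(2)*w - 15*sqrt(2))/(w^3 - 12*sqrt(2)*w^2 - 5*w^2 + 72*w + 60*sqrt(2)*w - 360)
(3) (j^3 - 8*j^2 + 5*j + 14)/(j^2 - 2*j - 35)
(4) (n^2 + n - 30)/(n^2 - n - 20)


(1) = (t + 1)/t
(2) = (w + 3*sqrt(2))/(w^2 - 12*sqrt(2)*w + 72)
(3) = (j^2 - j - 2)/(j + 5)
(4) = (n + 6)/(n + 4)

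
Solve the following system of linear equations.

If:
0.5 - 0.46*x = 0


Then:
x = 1.09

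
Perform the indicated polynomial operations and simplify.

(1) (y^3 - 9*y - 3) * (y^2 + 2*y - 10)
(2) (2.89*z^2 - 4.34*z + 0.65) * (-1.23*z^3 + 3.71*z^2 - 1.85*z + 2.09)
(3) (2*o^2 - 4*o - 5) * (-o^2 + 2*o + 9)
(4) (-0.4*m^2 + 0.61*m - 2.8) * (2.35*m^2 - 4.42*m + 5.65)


(1) = y^5 + 2*y^4 - 19*y^3 - 21*y^2 + 84*y + 30
(2) = -3.5547*z^5 + 16.0601*z^4 - 22.2474*z^3 + 16.4806*z^2 - 10.2731*z + 1.3585
(3) = -2*o^4 + 8*o^3 + 15*o^2 - 46*o - 45
(4) = -0.94*m^4 + 3.2015*m^3 - 11.5362*m^2 + 15.8225*m - 15.82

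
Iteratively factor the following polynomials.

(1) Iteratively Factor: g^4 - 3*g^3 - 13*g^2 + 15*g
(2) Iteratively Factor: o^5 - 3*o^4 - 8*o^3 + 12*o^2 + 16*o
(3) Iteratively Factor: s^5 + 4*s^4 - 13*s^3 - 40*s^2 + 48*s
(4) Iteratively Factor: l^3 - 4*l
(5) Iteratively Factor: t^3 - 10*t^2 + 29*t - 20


(1) = (g - 5)*(g^3 + 2*g^2 - 3*g) = (g - 5)*(g - 1)*(g^2 + 3*g) = (g - 5)*(g - 1)*(g + 3)*(g)
(2) = (o)*(o^4 - 3*o^3 - 8*o^2 + 12*o + 16) = o*(o - 4)*(o^3 + o^2 - 4*o - 4) = o*(o - 4)*(o - 2)*(o^2 + 3*o + 2) = o*(o - 4)*(o - 2)*(o + 1)*(o + 2)
(3) = (s - 1)*(s^4 + 5*s^3 - 8*s^2 - 48*s) = (s - 1)*(s + 4)*(s^3 + s^2 - 12*s) = s*(s - 1)*(s + 4)*(s^2 + s - 12) = s*(s - 3)*(s - 1)*(s + 4)*(s + 4)
(4) = (l)*(l^2 - 4) = l*(l - 2)*(l + 2)
(5) = (t - 1)*(t^2 - 9*t + 20) = (t - 5)*(t - 1)*(t - 4)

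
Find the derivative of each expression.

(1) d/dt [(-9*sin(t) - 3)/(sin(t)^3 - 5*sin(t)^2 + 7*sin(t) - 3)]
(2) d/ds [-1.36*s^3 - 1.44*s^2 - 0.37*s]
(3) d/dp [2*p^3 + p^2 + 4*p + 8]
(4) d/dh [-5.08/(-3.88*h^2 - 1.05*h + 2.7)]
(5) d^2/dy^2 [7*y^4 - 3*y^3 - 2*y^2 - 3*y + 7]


(1) = 6*(3*sin(t)^2 - 3*sin(t) - 8)*cos(t)/((sin(t) - 3)^2*(sin(t) - 1)^3)
(2) = -4.08*s^2 - 2.88*s - 0.37
(3) = 6*p^2 + 2*p + 4
(4) = (-39.4208*h - 5.334)/(3.88*h^2 + 1.05*h - 2.7)^2
(5) = 84*y^2 - 18*y - 4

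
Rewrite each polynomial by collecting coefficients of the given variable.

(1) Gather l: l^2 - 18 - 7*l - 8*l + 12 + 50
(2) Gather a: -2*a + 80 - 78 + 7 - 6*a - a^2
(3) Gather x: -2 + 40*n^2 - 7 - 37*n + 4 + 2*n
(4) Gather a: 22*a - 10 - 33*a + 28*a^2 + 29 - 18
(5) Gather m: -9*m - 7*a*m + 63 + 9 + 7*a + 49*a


(1) = l^2 - 15*l + 44
(2) = -a^2 - 8*a + 9
(3) = 40*n^2 - 35*n - 5
(4) = 28*a^2 - 11*a + 1
(5) = 56*a + m*(-7*a - 9) + 72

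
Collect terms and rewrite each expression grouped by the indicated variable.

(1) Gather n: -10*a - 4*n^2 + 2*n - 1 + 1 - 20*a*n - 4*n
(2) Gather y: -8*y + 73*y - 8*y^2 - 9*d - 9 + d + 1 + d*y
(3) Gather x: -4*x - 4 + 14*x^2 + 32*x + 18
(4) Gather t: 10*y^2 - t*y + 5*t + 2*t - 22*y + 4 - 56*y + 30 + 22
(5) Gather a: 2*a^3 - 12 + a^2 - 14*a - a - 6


(1) = -10*a - 4*n^2 + n*(-20*a - 2)
(2) = -8*d - 8*y^2 + y*(d + 65) - 8
(3) = 14*x^2 + 28*x + 14
(4) = t*(7 - y) + 10*y^2 - 78*y + 56
(5) = 2*a^3 + a^2 - 15*a - 18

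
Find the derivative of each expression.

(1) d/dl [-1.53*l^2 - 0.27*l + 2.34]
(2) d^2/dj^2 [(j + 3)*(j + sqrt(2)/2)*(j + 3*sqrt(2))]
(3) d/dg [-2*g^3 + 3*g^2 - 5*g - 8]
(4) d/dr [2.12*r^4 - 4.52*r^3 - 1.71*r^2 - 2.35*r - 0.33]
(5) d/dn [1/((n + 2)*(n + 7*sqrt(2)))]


(1) = -3.06*l - 0.27
(2) = 6*j + 6 + 7*sqrt(2)
(3) = -6*g^2 + 6*g - 5
(4) = 8.48*r^3 - 13.56*r^2 - 3.42*r - 2.35
(5) = -(2*n + 2 + 7*sqrt(2))/((n + 2)^2*(n + 7*sqrt(2))^2)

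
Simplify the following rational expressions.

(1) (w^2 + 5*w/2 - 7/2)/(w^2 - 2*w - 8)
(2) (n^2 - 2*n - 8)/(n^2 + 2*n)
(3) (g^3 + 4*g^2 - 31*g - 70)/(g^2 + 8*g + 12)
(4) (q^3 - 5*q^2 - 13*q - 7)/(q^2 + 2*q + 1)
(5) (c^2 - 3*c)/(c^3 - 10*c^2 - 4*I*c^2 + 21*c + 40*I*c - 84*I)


(1) = (2*w^2 + 5*w - 7)/(2*w^2 - 4*w - 16)
(2) = (n - 4)/n
(3) = (g^2 + 2*g - 35)/(g + 6)
(4) = q - 7
(5) = c/(c^2 + c*(-7 - 4*I) + 28*I)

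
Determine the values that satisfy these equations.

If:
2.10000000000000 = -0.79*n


Then:
n = -2.66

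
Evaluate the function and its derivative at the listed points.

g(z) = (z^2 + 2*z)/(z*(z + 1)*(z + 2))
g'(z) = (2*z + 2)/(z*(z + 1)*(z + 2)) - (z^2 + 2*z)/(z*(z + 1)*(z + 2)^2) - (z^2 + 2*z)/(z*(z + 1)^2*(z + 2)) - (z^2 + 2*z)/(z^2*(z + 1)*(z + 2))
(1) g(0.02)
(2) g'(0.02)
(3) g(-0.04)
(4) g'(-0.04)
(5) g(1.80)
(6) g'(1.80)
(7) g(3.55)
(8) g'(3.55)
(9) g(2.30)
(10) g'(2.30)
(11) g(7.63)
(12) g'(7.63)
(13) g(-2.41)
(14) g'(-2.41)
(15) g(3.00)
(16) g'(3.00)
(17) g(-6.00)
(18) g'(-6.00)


(1) = 0.98
(2) = -0.96
(3) = 1.04
(4) = -1.09
(5) = 0.36
(6) = -0.13
(7) = 0.22
(8) = -0.05
(9) = 0.30
(10) = -0.09
(11) = 0.12
(12) = -0.01
(13) = -0.71
(14) = -0.50
(15) = 0.25
(16) = -0.06
(17) = -0.20
(18) = -0.04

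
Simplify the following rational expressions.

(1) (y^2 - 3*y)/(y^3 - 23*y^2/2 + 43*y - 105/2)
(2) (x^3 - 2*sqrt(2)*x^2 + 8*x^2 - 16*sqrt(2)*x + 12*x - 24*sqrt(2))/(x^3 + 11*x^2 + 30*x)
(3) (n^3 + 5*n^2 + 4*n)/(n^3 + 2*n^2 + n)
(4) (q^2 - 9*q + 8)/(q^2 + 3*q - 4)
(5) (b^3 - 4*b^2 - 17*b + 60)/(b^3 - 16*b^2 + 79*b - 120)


(1) = 2*y/(2*y^2 - 17*y + 35)
(2) = (x^2 + x*(2 - 2*sqrt(2)) - 4*sqrt(2))/(x^2 + 5*x)
(3) = (n + 4)/(n + 1)
(4) = (q - 8)/(q + 4)
(5) = (b + 4)/(b - 8)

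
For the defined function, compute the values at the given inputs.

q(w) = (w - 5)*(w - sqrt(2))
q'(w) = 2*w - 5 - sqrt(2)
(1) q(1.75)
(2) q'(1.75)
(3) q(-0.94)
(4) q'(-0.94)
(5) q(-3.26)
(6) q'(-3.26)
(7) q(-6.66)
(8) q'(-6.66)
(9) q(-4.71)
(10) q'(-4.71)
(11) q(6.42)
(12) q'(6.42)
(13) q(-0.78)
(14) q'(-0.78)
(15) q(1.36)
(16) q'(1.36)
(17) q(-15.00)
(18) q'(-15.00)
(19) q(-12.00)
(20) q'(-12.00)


(1) = -1.09
(2) = -2.91
(3) = 13.98
(4) = -8.29
(5) = 38.61
(6) = -12.93
(7) = 94.15
(8) = -19.73
(9) = 59.47
(10) = -15.83
(11) = 7.11
(12) = 6.43
(13) = 12.68
(14) = -7.97
(15) = 0.20
(16) = -3.69
(17) = 328.28
(18) = -36.41
(19) = 228.04
(20) = -30.41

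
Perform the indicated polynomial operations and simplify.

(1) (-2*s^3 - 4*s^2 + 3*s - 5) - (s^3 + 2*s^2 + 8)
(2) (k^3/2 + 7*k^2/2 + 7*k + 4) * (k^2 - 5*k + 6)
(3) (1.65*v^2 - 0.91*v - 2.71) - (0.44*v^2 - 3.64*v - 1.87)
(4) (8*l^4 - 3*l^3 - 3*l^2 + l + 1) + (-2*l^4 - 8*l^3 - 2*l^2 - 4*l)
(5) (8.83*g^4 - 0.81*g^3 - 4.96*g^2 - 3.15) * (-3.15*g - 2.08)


(1) = -3*s^3 - 6*s^2 + 3*s - 13
(2) = k^5/2 + k^4 - 15*k^3/2 - 10*k^2 + 22*k + 24
(3) = 1.21*v^2 + 2.73*v - 0.84
(4) = 6*l^4 - 11*l^3 - 5*l^2 - 3*l + 1
(5) = -27.8145*g^5 - 15.8149*g^4 + 17.3088*g^3 + 10.3168*g^2 + 9.9225*g + 6.552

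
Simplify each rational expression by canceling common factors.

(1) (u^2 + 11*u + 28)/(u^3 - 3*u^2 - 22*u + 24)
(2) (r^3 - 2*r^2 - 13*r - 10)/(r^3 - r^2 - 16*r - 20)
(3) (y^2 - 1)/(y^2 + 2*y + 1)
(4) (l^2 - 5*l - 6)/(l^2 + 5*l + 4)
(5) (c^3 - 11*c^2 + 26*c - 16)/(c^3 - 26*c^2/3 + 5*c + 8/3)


(1) = (u + 7)/(u^2 - 7*u + 6)
(2) = (r + 1)/(r + 2)
(3) = (y - 1)/(y + 1)
(4) = (l - 6)/(l + 4)
(5) = (3*c - 6)/(3*c + 1)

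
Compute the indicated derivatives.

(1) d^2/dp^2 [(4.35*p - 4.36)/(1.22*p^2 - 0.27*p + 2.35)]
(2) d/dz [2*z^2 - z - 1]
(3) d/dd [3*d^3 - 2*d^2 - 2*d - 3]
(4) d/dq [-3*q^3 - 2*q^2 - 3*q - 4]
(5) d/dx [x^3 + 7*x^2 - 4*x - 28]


(1) = ((12.9874 - 31.842*p)*(1.22*p^2 - 0.27*p + 2.35) + (2.44*p - 0.27)*(4.35*p - 4.36)*(4.88*p - 0.54))/(1.22*p^2 - 0.27*p + 2.35)^3
(2) = 4*z - 1
(3) = 9*d^2 - 4*d - 2
(4) = -9*q^2 - 4*q - 3
(5) = 3*x^2 + 14*x - 4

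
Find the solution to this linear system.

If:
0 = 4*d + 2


Then:
d = -1/2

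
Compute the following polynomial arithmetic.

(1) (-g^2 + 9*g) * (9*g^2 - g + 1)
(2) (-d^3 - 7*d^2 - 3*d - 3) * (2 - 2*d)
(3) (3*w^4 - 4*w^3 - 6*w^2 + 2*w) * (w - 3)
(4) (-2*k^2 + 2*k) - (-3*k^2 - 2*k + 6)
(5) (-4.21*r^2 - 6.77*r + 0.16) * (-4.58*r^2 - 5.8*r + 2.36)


(1) = -9*g^4 + 82*g^3 - 10*g^2 + 9*g
(2) = 2*d^4 + 12*d^3 - 8*d^2 - 6
(3) = 3*w^5 - 13*w^4 + 6*w^3 + 20*w^2 - 6*w
(4) = k^2 + 4*k - 6
(5) = 19.2818*r^4 + 55.4246*r^3 + 28.5976*r^2 - 16.9052*r + 0.3776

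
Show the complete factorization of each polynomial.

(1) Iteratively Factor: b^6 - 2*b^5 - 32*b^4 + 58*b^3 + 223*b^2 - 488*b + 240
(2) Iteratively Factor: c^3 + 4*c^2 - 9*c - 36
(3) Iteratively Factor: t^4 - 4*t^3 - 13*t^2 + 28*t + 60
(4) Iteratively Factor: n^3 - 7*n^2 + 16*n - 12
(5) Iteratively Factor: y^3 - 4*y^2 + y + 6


(1) = (b - 3)*(b^5 + b^4 - 29*b^3 - 29*b^2 + 136*b - 80) = (b - 3)*(b - 1)*(b^4 + 2*b^3 - 27*b^2 - 56*b + 80) = (b - 3)*(b - 1)^2*(b^3 + 3*b^2 - 24*b - 80) = (b - 3)*(b - 1)^2*(b + 4)*(b^2 - b - 20) = (b - 3)*(b - 1)^2*(b + 4)^2*(b - 5)
(2) = (c + 3)*(c^2 + c - 12) = (c + 3)*(c + 4)*(c - 3)
(3) = (t + 2)*(t^3 - 6*t^2 - t + 30) = (t + 2)^2*(t^2 - 8*t + 15) = (t - 5)*(t + 2)^2*(t - 3)
(4) = (n - 3)*(n^2 - 4*n + 4) = (n - 3)*(n - 2)*(n - 2)
(5) = (y - 2)*(y^2 - 2*y - 3) = (y - 3)*(y - 2)*(y + 1)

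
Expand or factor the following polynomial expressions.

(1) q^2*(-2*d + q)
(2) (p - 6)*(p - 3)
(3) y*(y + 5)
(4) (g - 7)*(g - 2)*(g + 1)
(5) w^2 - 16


(1) = -2*d*q^2 + q^3
(2) = p^2 - 9*p + 18
(3) = y^2 + 5*y
(4) = g^3 - 8*g^2 + 5*g + 14
(5) = (w - 4)*(w + 4)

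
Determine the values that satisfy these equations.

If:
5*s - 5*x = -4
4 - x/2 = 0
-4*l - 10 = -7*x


Then:
l = 23/2
s = 36/5
x = 8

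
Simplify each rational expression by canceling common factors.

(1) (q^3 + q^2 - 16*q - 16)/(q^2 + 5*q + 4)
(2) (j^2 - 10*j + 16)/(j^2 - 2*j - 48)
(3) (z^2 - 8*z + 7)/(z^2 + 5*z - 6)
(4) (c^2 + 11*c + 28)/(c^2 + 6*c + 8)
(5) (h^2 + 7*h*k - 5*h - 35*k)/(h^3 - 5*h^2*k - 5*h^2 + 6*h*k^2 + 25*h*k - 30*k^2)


(1) = q - 4
(2) = (j - 2)/(j + 6)
(3) = (z - 7)/(z + 6)
(4) = (c + 7)/(c + 2)
(5) = (h + 7*k)/(h^2 - 5*h*k + 6*k^2)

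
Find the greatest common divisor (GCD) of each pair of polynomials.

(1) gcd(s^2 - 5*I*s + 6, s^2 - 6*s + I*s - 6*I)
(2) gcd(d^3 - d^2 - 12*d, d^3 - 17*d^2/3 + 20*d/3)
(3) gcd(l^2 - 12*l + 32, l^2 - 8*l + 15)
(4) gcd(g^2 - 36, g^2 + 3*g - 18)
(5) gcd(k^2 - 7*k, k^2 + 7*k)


(1) = gcd((s - 6*I)*(s + I), (s - 6)*(s + I)) = s + I
(2) = gcd(d*(d - 4)*(d + 3), d*(d - 4)*(d - 5/3)) = d^2 - 4*d
(3) = 1
(4) = gcd((g - 6)*(g + 6), (g - 3)*(g + 6)) = g + 6
(5) = gcd(k*(k - 7), k*(k + 7)) = k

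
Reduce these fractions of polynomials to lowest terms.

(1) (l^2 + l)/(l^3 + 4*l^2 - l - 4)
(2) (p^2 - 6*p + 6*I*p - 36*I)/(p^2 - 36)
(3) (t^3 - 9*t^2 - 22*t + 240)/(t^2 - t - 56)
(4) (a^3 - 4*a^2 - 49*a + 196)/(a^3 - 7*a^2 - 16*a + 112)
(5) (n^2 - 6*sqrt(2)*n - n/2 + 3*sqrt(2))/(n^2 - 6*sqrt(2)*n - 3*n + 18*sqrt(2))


(1) = l/(l^2 + 3*l - 4)
(2) = (p + 6*I)/(p + 6)
(3) = (t^2 - t - 30)/(t + 7)
(4) = (a + 7)/(a + 4)
(5) = (2*n - 1)/(2*n - 6)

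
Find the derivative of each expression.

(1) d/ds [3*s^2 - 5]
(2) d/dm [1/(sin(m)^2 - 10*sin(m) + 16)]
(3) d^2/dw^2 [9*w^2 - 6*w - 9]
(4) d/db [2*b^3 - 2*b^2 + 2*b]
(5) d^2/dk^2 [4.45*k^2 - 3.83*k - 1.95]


(1) = 6*s
(2) = 2*(5 - sin(m))*cos(m)/(sin(m)^2 - 10*sin(m) + 16)^2
(3) = 18
(4) = 6*b^2 - 4*b + 2
(5) = 8.90000000000000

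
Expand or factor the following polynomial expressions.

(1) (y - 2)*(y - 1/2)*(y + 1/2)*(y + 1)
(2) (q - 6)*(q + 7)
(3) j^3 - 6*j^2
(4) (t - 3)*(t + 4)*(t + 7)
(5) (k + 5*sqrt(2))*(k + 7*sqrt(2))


(1) = y^4 - y^3 - 9*y^2/4 + y/4 + 1/2
(2) = q^2 + q - 42
(3) = j^2*(j - 6)
(4) = t^3 + 8*t^2 - 5*t - 84
(5) = k^2 + 12*sqrt(2)*k + 70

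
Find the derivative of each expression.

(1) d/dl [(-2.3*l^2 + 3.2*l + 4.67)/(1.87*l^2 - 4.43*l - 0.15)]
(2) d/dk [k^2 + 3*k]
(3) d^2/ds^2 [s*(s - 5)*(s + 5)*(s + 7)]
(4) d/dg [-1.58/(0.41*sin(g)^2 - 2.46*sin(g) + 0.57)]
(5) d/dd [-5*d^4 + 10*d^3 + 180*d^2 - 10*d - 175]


(1) = (4.205*l^2 - 16.7758*l + 20.2081)/(3.4969*l^4 - 16.5682*l^3 + 19.0639*l^2 + 1.329*l + 0.0225)
(2) = 2*k + 3
(3) = 12*s^2 + 42*s - 50
(4) = (1.2956*sin(g) - 3.8868)*cos(g)/(0.41*sin(g)^2 - 2.46*sin(g) + 0.57)^2
(5) = -20*d^3 + 30*d^2 + 360*d - 10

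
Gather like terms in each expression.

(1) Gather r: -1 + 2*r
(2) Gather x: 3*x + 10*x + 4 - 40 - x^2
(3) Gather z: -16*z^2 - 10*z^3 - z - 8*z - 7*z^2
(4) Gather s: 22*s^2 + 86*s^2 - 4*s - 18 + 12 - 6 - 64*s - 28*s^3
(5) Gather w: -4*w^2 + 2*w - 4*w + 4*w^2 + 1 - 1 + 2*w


(1) = 2*r - 1
(2) = -x^2 + 13*x - 36
(3) = -10*z^3 - 23*z^2 - 9*z
(4) = -28*s^3 + 108*s^2 - 68*s - 12
(5) = 0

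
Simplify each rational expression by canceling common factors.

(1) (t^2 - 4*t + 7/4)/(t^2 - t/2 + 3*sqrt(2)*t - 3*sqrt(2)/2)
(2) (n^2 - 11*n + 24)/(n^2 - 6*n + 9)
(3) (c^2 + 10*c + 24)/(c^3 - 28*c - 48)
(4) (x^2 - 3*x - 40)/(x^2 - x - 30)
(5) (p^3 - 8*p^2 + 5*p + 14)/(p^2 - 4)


(1) = (8*t - 28)/(8*t + 24*sqrt(2))
(2) = (n - 8)/(n - 3)
(3) = (c + 6)/(c^2 - 4*c - 12)
(4) = (x - 8)/(x - 6)
(5) = (p^2 - 6*p - 7)/(p + 2)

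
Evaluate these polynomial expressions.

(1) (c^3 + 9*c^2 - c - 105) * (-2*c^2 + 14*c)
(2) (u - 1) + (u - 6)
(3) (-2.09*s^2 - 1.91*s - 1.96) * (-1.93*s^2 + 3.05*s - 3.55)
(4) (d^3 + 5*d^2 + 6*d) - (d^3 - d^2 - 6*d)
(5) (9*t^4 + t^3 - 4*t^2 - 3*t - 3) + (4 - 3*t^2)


(1) = -2*c^5 - 4*c^4 + 128*c^3 + 196*c^2 - 1470*c
(2) = 2*u - 7
(3) = 4.0337*s^4 - 2.6882*s^3 + 5.3768*s^2 + 0.8025*s + 6.958
(4) = 6*d^2 + 12*d
(5) = 9*t^4 + t^3 - 7*t^2 - 3*t + 1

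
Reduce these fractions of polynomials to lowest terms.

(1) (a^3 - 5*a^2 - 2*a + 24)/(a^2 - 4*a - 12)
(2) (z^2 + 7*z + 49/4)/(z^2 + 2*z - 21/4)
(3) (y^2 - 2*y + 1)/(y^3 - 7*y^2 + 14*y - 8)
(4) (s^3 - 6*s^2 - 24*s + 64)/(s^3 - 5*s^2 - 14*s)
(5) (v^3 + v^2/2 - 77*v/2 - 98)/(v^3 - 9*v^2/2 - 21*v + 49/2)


(1) = (a^2 - 7*a + 12)/(a - 6)
(2) = (2*z + 7)/(2*z - 3)
(3) = (y - 1)/(y^2 - 6*y + 8)
(4) = (s^3 - 6*s^2 - 24*s + 64)/(s^3 - 5*s^2 - 14*s)
(5) = (v + 4)/(v - 1)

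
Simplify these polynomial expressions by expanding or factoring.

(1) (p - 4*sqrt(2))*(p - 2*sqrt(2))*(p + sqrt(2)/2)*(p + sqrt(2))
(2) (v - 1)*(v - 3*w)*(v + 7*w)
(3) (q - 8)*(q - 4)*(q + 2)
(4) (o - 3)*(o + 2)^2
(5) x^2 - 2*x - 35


(1) = p^4 - 9*sqrt(2)*p^3/2 - p^2 + 18*sqrt(2)*p + 16
(2) = v^3 + 4*v^2*w - v^2 - 21*v*w^2 - 4*v*w + 21*w^2
(3) = q^3 - 10*q^2 + 8*q + 64
(4) = o^3 + o^2 - 8*o - 12
(5) = (x - 7)*(x + 5)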